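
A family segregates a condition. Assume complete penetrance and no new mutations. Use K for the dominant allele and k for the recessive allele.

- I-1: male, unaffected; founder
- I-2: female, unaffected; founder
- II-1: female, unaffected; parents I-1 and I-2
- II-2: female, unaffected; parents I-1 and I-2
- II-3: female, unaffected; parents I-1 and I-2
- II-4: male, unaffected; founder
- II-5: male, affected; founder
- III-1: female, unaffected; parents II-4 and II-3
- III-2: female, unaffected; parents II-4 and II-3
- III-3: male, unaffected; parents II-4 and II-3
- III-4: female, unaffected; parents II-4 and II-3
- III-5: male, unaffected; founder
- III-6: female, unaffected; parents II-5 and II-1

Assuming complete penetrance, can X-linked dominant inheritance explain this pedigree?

No

Under X-linked dominant, III-6 (unaffected, female) cannot arise from II-5 (affected) × II-1 (unaffected).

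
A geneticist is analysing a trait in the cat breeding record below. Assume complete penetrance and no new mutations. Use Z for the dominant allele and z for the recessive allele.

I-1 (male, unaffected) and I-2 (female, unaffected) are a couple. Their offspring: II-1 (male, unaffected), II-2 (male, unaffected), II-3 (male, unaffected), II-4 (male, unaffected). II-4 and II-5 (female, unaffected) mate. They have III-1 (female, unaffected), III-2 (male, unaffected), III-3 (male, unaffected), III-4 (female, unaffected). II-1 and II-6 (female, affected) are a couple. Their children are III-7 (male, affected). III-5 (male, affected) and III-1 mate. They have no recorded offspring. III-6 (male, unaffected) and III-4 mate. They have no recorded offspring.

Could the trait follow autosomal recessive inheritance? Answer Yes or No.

Yes

A consistent assignment under autosomal recessive exists: I-1 ZZ, I-2 Zz, II-1 Zz, II-2 ZZ, II-3 ZZ, II-4 ZZ, II-5 ZZ, II-6 zz, III-1 ZZ, III-2 ZZ, III-3 ZZ, III-4 ZZ, III-5 zz, III-6 ZZ, III-7 zz.
In this assignment every recorded phenotype matches its genotype and every non-founder's genotype is obtainable from its parents' genotypes, so the pedigree is consistent.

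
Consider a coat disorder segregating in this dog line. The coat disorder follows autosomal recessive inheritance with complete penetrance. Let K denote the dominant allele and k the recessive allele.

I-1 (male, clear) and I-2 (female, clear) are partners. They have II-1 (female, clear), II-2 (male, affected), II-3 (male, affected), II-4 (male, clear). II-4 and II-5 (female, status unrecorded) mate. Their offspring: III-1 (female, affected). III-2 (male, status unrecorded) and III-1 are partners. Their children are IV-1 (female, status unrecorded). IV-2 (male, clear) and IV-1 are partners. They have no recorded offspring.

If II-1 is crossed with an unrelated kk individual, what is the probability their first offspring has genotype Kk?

2/3

I-1 is clear so carries K and passed k to II-2 (kk), so I-1 is Kk.
I-2 is clear so carries K and passed k to II-2 (kk), so I-2 is Kk.
II-1 is a clear offspring of I-1 (Kk) × I-2 (Kk), whose cross gives 1/4 KK : 1/2 Kk : 1/4 kk; conditioning on being clear, II-1 is KK with probability 1/3, Kk with probability 2/3.
Summing over parental genotype combinations, P(offspring has genotype Kk) = 1/3·1 + 2/3·1/2 = 2/3.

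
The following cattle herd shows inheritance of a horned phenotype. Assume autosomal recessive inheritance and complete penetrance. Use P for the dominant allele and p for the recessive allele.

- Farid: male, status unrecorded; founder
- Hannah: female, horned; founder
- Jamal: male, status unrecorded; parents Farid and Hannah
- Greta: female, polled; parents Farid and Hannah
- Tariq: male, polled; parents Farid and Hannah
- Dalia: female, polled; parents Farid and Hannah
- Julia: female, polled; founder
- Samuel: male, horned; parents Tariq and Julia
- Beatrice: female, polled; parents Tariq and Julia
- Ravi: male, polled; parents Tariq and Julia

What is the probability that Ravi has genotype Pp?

2/3

Tariq is polled so carries P and received p from Hannah (pp), so Tariq is Pp.
Julia is polled so carries P and passed p to Samuel (pp), so Julia is Pp.
Their cross gives offspring ratios 1/4 PP : 1/2 Pp : 1/4 pp. Conditioning on Ravi being polled, P(Pp) = 1/2 / 3/4 = 2/3.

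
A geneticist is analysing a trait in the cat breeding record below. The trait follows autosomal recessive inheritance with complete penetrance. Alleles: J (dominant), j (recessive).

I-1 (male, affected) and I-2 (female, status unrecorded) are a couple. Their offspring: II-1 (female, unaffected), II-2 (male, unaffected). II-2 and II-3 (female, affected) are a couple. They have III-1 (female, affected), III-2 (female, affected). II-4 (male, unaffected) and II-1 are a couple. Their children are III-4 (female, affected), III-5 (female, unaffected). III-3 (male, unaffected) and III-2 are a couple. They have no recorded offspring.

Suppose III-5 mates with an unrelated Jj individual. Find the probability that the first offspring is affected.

1/6

II-4 is unaffected so carries J and passed j to III-4 (jj), so II-4 is Jj.
II-1 is unaffected so carries J and received j from I-1 (jj), so II-1 is Jj.
III-5 is an unaffected offspring of II-4 (Jj) × II-1 (Jj), whose cross gives 1/4 JJ : 1/2 Jj : 1/4 jj; conditioning on being unaffected, III-5 is JJ with probability 1/3, Jj with probability 2/3.
Summing over parental genotype combinations, P(offspring is affected) = 2/3·1/4 = 1/6.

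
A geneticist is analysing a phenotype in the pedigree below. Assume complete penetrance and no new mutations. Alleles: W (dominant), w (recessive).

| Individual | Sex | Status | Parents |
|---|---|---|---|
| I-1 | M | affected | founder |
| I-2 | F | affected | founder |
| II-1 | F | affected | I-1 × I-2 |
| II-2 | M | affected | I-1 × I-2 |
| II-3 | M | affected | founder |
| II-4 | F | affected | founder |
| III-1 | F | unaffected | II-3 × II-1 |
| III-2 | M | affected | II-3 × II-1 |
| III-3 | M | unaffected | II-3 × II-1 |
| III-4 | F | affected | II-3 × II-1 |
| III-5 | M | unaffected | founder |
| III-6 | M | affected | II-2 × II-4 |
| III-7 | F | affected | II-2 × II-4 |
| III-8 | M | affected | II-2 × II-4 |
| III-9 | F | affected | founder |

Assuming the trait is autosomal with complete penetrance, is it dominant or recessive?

II-3 and II-1 are both affected yet have an unaffected child III-1. Under a recessive model two affected parents are homozygous and every child would be affected, so the trait cannot be recessive.

dominant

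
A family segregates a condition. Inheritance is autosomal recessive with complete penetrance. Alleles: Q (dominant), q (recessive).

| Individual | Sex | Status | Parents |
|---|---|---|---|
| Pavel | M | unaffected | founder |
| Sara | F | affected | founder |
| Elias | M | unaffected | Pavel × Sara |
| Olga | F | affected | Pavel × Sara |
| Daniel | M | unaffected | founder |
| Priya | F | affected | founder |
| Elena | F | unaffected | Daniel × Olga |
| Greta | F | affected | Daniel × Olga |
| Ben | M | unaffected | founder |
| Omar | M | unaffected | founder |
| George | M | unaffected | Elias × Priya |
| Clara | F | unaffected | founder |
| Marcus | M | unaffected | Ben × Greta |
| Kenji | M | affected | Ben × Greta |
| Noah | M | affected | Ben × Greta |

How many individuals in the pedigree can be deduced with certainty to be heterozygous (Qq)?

7

Obligate heterozygotes: Pavel is unaffected so carries Q and passed q to Olga (qq), so Pavel is Qq; Elias is unaffected so carries Q and received q from Sara (qq), so Elias is Qq; Daniel is unaffected so carries Q and passed q to Greta (qq), so Daniel is Qq; Elena is unaffected so carries Q and received q from Olga (qq), so Elena is Qq; Ben is unaffected so carries Q and passed q to Kenji (qq), so Ben is Qq; George is unaffected so carries Q and received q from Priya (qq), so George is Qq; Marcus is unaffected so carries Q and received q from Greta (qq), so Marcus is Qq.
Every other individual is either homozygous by phenotype or has at least one consistent homozygous assignment, so the count is 7.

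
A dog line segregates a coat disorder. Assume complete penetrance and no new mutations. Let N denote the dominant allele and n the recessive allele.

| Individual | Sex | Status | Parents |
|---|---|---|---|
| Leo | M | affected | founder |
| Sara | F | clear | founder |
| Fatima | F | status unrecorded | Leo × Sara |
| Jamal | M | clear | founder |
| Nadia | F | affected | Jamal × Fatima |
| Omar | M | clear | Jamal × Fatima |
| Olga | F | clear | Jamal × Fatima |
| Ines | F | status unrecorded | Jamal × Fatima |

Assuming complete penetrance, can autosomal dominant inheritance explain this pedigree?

Yes

A consistent assignment under autosomal dominant exists: Leo NN, Sara nn, Fatima Nn, Jamal nn, Nadia Nn, Omar nn, Olga nn, Ines Nn.
In this assignment every recorded phenotype matches its genotype and every non-founder's genotype is obtainable from its parents' genotypes, so the pedigree is consistent.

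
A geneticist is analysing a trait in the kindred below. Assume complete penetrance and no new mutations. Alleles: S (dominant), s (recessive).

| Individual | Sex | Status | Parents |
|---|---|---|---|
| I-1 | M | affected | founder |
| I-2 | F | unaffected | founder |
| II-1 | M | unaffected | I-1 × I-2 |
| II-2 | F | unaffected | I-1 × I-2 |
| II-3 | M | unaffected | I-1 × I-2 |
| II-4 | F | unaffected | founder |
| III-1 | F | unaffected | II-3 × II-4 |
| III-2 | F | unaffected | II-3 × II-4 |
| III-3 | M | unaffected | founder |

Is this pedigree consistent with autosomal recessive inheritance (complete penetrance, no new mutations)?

A consistent assignment under autosomal recessive exists: I-1 ss, I-2 SS, II-1 Ss, II-2 Ss, II-3 Ss, II-4 SS, III-1 SS, III-2 SS, III-3 SS.
In this assignment every recorded phenotype matches its genotype and every non-founder's genotype is obtainable from its parents' genotypes, so the pedigree is consistent.

Yes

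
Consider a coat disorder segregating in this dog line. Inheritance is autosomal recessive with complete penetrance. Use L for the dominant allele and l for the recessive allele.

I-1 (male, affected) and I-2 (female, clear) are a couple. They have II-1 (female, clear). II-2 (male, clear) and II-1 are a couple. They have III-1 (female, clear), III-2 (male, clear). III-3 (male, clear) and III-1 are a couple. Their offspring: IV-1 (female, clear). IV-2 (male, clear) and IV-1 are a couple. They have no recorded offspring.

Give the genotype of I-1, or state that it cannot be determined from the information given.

I-1 is affected, so I-1 is ll.

ll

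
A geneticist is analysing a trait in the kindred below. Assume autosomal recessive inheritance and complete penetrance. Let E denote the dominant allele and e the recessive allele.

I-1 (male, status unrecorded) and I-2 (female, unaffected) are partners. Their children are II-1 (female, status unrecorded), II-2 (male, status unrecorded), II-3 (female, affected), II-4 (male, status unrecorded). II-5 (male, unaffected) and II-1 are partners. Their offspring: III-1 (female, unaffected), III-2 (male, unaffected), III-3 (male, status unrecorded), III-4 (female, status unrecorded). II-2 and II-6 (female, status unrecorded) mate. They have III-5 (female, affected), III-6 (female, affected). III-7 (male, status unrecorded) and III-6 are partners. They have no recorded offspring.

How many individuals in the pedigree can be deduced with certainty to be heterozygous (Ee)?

1

Obligate heterozygotes: I-2 is unaffected so carries E and passed e to II-3 (ee), so I-2 is Ee.
Every other individual is either homozygous by phenotype or has at least one consistent homozygous assignment, so the count is 1.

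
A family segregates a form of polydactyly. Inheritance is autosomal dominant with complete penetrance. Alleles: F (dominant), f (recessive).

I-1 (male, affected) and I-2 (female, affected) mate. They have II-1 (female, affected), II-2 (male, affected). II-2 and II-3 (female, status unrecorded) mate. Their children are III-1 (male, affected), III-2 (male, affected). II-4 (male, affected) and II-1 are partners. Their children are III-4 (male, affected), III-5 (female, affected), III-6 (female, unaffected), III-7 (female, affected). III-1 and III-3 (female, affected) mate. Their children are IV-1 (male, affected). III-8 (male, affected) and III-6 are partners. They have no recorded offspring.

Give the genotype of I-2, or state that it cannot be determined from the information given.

I-2's phenotype allows FF or Ff, and no parent or child forces a single allele at both positions; consistent genotype assignments exist with I-2 as FF or Ff.

cannot be determined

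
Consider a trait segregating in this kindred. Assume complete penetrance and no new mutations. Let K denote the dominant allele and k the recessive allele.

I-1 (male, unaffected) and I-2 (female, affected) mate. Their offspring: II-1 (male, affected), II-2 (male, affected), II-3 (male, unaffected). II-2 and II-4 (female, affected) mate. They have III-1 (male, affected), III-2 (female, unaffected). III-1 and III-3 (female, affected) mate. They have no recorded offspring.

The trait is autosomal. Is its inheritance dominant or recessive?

dominant

II-2 and II-4 are both affected yet have an unaffected child III-2. Under a recessive model two affected parents are homozygous and every child would be affected, so the trait cannot be recessive.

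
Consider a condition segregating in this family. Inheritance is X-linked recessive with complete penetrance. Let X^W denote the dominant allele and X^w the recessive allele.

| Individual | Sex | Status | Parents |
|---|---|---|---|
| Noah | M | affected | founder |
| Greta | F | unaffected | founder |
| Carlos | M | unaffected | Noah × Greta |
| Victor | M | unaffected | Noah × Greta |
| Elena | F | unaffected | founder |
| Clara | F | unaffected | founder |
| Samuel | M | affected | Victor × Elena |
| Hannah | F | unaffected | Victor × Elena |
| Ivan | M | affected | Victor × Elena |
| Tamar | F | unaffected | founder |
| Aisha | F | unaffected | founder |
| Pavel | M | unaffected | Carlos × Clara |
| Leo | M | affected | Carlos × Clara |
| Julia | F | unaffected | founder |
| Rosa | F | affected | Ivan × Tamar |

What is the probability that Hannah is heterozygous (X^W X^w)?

Victor is unaffected, so Victor is X^W Y.
Elena is unaffected so carries W and passed w to Samuel (X^w Y), so Elena is X^W X^w.
Their cross gives offspring ratios 1/2 X^W X^W : 1/2 X^W X^w. Conditioning on Hannah being unaffected, P(X^W X^w) = 1/2 / 1 = 1/2.

1/2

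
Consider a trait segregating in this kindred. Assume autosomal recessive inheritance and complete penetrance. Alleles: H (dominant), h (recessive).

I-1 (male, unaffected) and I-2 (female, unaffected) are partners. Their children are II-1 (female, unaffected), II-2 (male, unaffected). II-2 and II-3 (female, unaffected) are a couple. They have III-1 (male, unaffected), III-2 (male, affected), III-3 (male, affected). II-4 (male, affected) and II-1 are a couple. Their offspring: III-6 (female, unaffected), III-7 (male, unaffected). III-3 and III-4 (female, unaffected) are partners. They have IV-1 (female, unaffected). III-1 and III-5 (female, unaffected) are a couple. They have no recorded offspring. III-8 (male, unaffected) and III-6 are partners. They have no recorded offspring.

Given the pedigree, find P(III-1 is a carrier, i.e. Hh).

2/3

II-2 is unaffected so carries H and passed h to III-2 (hh), so II-2 is Hh.
II-3 is unaffected so carries H and passed h to III-2 (hh), so II-3 is Hh.
Their cross gives offspring ratios 1/4 HH : 1/2 Hh : 1/4 hh. Conditioning on III-1 being unaffected, P(Hh) = 1/2 / 3/4 = 2/3.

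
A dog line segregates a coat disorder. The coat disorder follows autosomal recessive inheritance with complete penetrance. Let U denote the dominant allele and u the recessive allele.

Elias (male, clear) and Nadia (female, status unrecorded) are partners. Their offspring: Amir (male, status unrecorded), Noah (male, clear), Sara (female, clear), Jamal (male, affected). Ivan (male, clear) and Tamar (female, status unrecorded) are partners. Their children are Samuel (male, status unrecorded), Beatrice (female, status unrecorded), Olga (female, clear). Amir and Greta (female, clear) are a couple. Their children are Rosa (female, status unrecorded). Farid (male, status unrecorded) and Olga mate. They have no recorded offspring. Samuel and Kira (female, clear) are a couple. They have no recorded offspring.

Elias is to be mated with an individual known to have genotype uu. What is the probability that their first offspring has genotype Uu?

1/2

Elias is clear so carries U and passed u to Jamal (uu), so Elias is Uu.
The cross gives 1/2 Uu : 1/2 uu, so P(offspring has genotype Uu) = 1/2.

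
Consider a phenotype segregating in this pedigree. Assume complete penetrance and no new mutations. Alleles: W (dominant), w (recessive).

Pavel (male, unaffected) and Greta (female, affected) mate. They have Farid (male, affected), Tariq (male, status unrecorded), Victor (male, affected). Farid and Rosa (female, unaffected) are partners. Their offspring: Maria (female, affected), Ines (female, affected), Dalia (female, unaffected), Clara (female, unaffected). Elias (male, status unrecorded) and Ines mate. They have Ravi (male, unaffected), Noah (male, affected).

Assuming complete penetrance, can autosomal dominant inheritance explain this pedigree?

Yes

A consistent assignment under autosomal dominant exists: Pavel ww, Greta WW, Farid Ww, Tariq Ww, Victor Ww, Rosa ww, Maria Ww, Ines Ww, Dalia ww, Clara ww, Elias Ww, Ravi ww, Noah WW.
In this assignment every recorded phenotype matches its genotype and every non-founder's genotype is obtainable from its parents' genotypes, so the pedigree is consistent.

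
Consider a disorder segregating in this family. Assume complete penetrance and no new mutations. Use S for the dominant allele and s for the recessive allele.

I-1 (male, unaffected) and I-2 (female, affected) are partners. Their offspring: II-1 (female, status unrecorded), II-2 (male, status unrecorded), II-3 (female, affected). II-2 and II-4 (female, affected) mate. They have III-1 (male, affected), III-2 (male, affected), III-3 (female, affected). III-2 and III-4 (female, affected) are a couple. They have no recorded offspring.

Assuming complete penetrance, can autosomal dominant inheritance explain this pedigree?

A consistent assignment under autosomal dominant exists: I-1 ss, I-2 SS, II-1 Ss, II-2 Ss, II-3 Ss, II-4 SS, III-1 SS, III-2 SS, III-3 SS, III-4 SS.
In this assignment every recorded phenotype matches its genotype and every non-founder's genotype is obtainable from its parents' genotypes, so the pedigree is consistent.

Yes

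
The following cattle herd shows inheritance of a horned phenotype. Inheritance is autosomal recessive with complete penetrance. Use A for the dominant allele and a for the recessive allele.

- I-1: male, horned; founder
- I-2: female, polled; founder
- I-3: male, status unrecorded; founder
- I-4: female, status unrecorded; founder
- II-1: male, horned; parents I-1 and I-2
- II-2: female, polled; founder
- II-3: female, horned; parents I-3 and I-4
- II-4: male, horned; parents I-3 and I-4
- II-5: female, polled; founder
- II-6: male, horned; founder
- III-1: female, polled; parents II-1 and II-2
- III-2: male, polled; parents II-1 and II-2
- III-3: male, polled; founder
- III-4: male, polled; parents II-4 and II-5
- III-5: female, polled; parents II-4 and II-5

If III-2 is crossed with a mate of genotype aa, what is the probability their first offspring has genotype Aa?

III-2 is polled so carries A and received a from II-1 (aa), so III-2 is Aa.
The cross gives 1/2 Aa : 1/2 aa, so P(offspring has genotype Aa) = 1/2.

1/2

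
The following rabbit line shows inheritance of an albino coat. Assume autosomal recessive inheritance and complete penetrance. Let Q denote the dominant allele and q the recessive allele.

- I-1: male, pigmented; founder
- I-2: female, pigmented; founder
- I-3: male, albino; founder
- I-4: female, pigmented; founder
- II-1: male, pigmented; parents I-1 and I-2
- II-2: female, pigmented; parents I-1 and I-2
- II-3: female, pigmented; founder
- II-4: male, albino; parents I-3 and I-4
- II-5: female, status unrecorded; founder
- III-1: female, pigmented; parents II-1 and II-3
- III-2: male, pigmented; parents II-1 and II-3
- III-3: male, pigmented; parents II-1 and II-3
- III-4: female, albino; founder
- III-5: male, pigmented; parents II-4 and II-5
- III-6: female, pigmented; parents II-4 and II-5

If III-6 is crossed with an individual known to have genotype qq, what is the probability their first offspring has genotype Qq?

1/2

III-6 is pigmented so carries Q and received q from II-4 (qq), so III-6 is Qq.
The cross gives 1/2 Qq : 1/2 qq, so P(offspring has genotype Qq) = 1/2.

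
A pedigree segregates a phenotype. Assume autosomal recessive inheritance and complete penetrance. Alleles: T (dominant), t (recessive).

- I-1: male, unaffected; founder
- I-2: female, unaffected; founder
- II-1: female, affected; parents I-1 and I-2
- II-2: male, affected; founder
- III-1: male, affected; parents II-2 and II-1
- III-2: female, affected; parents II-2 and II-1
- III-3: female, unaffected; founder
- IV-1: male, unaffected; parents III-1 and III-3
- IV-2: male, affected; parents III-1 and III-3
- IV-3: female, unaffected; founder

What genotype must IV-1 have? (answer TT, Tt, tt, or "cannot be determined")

From phenotype alone, IV-1 is TT or Tt.
IV-1 is unaffected so carries T and received t from III-1 (tt), so IV-1 is Tt.

Tt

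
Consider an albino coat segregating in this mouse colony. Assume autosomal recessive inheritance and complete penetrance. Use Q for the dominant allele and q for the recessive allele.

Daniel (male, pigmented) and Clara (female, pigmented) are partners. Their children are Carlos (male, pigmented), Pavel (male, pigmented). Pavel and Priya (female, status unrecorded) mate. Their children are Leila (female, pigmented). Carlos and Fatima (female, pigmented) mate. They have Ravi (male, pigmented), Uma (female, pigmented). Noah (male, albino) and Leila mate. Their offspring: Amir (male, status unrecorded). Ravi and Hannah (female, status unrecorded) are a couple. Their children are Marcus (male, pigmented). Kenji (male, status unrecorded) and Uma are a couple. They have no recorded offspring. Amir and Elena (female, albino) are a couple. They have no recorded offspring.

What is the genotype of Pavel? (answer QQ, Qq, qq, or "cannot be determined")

Pavel's phenotype allows QQ or Qq, and no parent or child forces a single allele at both positions; consistent genotype assignments exist with Pavel as QQ or Qq.

cannot be determined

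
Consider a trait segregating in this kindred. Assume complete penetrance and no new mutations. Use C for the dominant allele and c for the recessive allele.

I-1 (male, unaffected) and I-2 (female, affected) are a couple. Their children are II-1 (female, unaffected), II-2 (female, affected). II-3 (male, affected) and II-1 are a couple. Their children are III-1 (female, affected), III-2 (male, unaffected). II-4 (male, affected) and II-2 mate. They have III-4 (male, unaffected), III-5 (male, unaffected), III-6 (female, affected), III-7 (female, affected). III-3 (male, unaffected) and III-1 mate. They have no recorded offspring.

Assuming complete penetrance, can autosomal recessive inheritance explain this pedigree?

No

Under autosomal recessive, III-4 (unaffected, male) cannot arise from II-4 (affected) × II-2 (affected).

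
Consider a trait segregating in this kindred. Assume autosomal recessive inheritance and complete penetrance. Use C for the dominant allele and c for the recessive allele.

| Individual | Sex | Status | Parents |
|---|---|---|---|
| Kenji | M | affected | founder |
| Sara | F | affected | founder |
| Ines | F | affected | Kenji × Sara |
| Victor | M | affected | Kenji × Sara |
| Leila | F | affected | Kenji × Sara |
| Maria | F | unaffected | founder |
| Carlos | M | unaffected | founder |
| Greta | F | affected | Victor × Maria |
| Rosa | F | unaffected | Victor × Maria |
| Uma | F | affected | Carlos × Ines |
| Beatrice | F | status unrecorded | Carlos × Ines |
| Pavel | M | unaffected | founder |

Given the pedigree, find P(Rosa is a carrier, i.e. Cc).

1

Rosa is unaffected so carries C and received c from Victor (cc), so Rosa is Cc, giving P(Cc) = 1.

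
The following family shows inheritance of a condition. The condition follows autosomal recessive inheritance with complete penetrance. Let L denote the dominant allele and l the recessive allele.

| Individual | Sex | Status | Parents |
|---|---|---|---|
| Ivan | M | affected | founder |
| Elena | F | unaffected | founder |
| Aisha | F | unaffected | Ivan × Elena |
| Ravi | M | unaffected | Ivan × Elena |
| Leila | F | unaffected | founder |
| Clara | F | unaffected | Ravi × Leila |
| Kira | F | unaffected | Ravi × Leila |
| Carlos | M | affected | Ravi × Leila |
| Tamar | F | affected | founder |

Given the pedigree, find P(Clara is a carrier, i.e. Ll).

Ravi is unaffected so carries L and received l from Ivan (ll), so Ravi is Ll.
Leila is unaffected so carries L and passed l to Carlos (ll), so Leila is Ll.
Their cross gives offspring ratios 1/4 LL : 1/2 Ll : 1/4 ll. Conditioning on Clara being unaffected, P(Ll) = 1/2 / 3/4 = 2/3.

2/3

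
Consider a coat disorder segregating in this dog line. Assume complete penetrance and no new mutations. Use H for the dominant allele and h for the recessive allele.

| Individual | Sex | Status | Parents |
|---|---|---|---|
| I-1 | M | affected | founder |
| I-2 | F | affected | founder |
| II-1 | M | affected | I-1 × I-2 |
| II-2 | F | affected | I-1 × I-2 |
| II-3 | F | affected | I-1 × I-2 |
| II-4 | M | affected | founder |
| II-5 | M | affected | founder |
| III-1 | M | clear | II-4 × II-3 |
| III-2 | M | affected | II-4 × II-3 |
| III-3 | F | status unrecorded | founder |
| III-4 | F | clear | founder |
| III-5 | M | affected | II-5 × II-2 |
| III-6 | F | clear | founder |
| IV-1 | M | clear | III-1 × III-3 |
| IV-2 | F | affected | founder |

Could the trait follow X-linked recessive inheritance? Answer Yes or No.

Under X-linked recessive, III-1 (clear, male) cannot arise from II-4 (affected) × II-3 (affected).

No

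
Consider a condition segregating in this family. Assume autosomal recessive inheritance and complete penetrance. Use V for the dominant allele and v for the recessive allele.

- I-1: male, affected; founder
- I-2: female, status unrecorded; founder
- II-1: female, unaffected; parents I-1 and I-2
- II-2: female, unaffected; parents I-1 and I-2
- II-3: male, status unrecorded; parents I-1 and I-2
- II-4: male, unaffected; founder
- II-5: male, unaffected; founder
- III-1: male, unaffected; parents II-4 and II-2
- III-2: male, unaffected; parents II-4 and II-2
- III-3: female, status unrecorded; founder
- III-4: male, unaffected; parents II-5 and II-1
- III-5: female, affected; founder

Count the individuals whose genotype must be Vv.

2

Obligate heterozygotes: II-1 is unaffected so carries V and received v from I-1 (vv), so II-1 is Vv; II-2 is unaffected so carries V and received v from I-1 (vv), so II-2 is Vv.
Every other individual is either homozygous by phenotype or has at least one consistent homozygous assignment, so the count is 2.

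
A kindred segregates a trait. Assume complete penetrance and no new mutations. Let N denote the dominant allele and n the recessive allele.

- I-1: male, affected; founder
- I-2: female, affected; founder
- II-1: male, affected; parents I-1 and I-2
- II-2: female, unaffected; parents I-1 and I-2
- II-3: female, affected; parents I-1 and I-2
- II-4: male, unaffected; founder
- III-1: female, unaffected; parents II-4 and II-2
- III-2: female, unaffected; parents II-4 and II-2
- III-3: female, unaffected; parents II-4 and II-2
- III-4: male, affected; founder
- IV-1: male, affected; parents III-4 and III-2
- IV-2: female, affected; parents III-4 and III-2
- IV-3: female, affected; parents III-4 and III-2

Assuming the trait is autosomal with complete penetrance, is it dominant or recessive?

I-1 and I-2 are both affected yet have an unaffected child II-2. Under a recessive model two affected parents are homozygous and every child would be affected, so the trait cannot be recessive.

dominant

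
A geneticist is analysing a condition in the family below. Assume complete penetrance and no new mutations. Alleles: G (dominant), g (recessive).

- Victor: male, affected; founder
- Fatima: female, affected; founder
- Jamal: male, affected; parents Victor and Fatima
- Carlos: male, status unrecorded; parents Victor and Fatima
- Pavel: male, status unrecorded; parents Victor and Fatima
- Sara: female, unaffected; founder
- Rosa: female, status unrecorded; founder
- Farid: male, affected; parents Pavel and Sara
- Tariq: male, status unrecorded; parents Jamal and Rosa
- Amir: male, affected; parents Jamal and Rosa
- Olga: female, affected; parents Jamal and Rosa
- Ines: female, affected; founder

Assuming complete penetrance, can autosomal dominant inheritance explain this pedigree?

A consistent assignment under autosomal dominant exists: Victor GG, Fatima GG, Jamal GG, Carlos GG, Pavel GG, Sara gg, Rosa GG, Farid Gg, Tariq GG, Amir GG, Olga GG, Ines GG.
In this assignment every recorded phenotype matches its genotype and every non-founder's genotype is obtainable from its parents' genotypes, so the pedigree is consistent.

Yes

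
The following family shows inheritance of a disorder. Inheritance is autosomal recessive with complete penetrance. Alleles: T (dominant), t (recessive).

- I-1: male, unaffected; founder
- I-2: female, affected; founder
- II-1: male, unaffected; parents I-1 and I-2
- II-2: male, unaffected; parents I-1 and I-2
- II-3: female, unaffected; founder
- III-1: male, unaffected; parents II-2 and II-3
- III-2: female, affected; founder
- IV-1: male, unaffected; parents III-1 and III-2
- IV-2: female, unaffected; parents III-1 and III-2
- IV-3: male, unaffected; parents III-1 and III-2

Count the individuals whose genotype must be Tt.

5

Obligate heterozygotes: II-1 is unaffected so carries T and received t from I-2 (tt), so II-1 is Tt; II-2 is unaffected so carries T and received t from I-2 (tt), so II-2 is Tt; IV-1 is unaffected so carries T and received t from III-2 (tt), so IV-1 is Tt; IV-2 is unaffected so carries T and received t from III-2 (tt), so IV-2 is Tt; IV-3 is unaffected so carries T and received t from III-2 (tt), so IV-3 is Tt.
Every other individual is either homozygous by phenotype or has at least one consistent homozygous assignment, so the count is 5.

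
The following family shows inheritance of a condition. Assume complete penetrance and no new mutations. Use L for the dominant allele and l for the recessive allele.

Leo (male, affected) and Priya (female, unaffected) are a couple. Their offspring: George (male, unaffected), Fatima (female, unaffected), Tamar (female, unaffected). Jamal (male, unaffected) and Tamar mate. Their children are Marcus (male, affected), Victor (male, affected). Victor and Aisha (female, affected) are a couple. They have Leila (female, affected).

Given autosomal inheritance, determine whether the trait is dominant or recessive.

recessive

Jamal and Tamar are both unaffected yet have an affected child Marcus. Under dominance, an affected child requires at least one affected parent, so the trait cannot be dominant.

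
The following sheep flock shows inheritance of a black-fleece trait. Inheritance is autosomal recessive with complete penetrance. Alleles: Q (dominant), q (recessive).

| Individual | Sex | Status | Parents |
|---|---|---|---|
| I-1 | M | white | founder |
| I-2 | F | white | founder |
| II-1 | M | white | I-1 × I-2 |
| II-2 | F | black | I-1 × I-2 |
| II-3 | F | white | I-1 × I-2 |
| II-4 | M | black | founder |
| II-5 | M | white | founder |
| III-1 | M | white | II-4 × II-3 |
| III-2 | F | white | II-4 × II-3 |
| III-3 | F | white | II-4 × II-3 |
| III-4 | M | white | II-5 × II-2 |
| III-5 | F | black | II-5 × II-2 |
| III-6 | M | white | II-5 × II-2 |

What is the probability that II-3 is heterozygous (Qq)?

I-1 is white so carries Q and passed q to II-2 (qq), so I-1 is Qq.
I-2 is white so carries Q and passed q to II-2 (qq), so I-2 is Qq.
Their cross gives offspring ratios 1/4 QQ : 1/2 Qq : 1/4 qq. Conditioning on II-3 being white, P(Qq) = 1/2 / 3/4 = 2/3 before taking II-3's own offspring into account.
II-4 is black, so II-4 is qq.
Now use II-3's offspring. Probability of each recorded status — white son III-1: 1/2 if II-3 is Qq, 1 if QQ; white daughter III-2: 1/2 if II-3 is Qq, 1 if QQ; white daughter III-3: 1/2 if II-3 is Qq, 1 if QQ.
Bayes: P(Qq) = 2/3·1/8 / (2/3·1/8 + 1/3·1) = 1/5.

1/5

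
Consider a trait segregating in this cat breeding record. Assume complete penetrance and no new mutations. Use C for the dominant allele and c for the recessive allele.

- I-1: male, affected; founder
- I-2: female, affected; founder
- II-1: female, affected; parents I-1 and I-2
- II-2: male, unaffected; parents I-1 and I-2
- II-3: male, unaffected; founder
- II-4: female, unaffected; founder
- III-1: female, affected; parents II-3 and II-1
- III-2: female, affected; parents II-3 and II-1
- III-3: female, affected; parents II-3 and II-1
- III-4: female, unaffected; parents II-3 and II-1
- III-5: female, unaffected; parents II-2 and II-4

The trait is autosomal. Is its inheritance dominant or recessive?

I-1 and I-2 are both affected yet have an unaffected child II-2. Under a recessive model two affected parents are homozygous and every child would be affected, so the trait cannot be recessive.

dominant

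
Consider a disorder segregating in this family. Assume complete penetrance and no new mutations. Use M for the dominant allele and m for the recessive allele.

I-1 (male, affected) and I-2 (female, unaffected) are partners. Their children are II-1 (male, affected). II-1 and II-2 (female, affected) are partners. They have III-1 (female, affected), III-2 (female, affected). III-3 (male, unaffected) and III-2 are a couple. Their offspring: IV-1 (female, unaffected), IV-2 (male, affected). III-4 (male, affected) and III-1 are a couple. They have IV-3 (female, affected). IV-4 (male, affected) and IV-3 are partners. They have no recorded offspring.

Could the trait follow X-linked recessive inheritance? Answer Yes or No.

Yes

A consistent assignment under X-linked recessive exists: I-1 X^m Y, I-2 X^M X^m, II-1 X^m Y, II-2 X^m X^m, III-1 X^m X^m, III-2 X^m X^m, III-3 X^M Y, III-4 X^m Y, IV-1 X^M X^m, IV-2 X^m Y, IV-3 X^m X^m, IV-4 X^m Y.
In this assignment every recorded phenotype matches its genotype and every non-founder's genotype is obtainable from its parents' genotypes, so the pedigree is consistent.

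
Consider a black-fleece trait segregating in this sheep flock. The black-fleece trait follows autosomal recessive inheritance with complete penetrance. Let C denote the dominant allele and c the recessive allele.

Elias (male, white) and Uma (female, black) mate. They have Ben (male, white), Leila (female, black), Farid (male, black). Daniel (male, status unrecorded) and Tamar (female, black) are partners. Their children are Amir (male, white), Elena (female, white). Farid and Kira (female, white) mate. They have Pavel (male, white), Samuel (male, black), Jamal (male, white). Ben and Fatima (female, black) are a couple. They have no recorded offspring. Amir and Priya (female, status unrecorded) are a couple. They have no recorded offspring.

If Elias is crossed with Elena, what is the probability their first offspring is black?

Elias is white so carries C and passed c to Leila (cc), so Elias is Cc.
Elena is white so carries C and received c from Tamar (cc), so Elena is Cc.
The cross gives 1/4 CC : 1/2 Cc : 1/4 cc, so P(offspring is black) = 1/4.

1/4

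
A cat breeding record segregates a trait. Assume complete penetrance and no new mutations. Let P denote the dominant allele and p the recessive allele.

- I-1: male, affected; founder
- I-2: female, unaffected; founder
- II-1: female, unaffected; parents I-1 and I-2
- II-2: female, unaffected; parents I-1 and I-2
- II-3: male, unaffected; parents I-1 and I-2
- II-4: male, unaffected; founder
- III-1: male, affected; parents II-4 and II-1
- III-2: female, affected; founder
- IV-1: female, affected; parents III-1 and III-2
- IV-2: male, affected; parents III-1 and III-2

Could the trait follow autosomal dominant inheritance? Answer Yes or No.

Under autosomal dominant, III-1 (affected, male) cannot arise from II-4 (unaffected) × II-1 (unaffected).

No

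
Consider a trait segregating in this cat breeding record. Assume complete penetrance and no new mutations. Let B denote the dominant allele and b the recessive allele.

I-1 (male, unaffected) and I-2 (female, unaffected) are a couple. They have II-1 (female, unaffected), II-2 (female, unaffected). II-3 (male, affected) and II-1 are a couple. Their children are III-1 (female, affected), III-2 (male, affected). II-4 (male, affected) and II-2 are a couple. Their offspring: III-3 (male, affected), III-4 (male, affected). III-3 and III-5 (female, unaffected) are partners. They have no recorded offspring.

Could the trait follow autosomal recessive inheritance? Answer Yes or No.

Yes

A consistent assignment under autosomal recessive exists: I-1 BB, I-2 Bb, II-1 Bb, II-2 Bb, II-3 bb, II-4 bb, III-1 bb, III-2 bb, III-3 bb, III-4 bb, III-5 BB.
In this assignment every recorded phenotype matches its genotype and every non-founder's genotype is obtainable from its parents' genotypes, so the pedigree is consistent.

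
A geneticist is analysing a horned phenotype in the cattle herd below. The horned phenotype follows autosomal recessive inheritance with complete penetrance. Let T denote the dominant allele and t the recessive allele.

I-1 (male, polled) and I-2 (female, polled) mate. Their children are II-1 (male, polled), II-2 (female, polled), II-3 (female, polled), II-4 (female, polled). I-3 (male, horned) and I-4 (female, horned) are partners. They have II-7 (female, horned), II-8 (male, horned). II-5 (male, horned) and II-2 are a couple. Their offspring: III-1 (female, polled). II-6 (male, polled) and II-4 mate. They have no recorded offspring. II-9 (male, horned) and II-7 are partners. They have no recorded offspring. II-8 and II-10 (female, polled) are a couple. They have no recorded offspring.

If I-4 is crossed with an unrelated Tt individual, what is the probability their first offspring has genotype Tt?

I-4 is horned, so I-4 is tt.
The cross gives 1/2 Tt : 1/2 tt, so P(offspring has genotype Tt) = 1/2.

1/2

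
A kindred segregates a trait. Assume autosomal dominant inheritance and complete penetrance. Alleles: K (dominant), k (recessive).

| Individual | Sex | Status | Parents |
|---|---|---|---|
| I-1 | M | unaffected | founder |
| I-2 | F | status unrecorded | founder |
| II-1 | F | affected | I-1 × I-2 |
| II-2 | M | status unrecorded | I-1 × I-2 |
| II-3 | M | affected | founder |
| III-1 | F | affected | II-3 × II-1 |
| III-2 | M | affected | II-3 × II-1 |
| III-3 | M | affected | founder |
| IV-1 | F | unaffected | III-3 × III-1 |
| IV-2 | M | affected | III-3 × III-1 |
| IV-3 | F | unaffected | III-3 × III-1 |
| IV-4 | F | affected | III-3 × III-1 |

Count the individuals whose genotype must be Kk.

3

Obligate heterozygotes: II-1 is affected so carries K and received k from I-1 (kk), so II-1 is Kk; III-1 is affected so carries K and passed k to IV-1 (kk), so III-1 is Kk; III-3 is affected so carries K and passed k to IV-1 (kk), so III-3 is Kk.
Every other individual is either homozygous by phenotype or has at least one consistent homozygous assignment, so the count is 3.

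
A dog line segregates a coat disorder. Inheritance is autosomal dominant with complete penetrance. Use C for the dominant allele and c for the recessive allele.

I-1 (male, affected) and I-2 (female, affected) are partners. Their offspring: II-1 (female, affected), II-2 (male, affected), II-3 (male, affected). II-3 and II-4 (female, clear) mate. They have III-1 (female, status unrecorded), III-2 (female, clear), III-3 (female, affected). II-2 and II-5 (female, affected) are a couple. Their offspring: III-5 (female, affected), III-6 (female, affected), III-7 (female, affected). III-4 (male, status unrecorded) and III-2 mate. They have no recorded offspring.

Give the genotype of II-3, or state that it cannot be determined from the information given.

From phenotype alone, II-3 is CC or Cc.
II-3 is affected so carries C and passed c to III-2 (cc), so II-3 is Cc.

Cc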